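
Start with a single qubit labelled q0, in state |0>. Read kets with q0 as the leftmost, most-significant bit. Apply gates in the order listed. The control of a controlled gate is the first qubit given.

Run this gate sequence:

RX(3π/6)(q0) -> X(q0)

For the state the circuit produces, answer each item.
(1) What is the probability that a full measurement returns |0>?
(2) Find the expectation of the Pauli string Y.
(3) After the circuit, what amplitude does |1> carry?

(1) Outcome |0> occurs with probability 1/2.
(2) In the final state, Y has expectation 1.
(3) The amplitude on |1> is sqrt(2)/2.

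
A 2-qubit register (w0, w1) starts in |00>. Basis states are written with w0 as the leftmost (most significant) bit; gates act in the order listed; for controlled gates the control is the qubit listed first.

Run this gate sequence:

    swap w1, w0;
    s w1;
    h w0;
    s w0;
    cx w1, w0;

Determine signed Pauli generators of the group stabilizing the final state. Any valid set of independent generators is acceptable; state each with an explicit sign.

The stabilizer group can be generated by +YI, +IZ, among other valid generating sets.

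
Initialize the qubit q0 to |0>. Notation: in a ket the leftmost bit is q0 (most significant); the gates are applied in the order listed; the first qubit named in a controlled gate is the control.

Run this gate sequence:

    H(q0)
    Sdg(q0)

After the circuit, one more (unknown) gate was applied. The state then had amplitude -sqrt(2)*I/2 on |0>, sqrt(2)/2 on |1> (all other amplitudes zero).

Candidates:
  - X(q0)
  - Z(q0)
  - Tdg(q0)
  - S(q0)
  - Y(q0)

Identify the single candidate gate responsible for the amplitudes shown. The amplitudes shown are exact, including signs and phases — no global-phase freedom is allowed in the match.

The applied gate was X(q0).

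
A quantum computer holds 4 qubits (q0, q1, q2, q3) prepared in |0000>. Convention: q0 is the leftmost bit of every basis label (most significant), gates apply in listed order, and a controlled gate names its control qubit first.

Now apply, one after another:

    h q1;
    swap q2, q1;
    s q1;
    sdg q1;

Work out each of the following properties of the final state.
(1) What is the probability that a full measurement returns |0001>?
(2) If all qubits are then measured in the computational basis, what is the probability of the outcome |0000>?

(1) A full measurement returns |0001> with probability 0. Key observation: the block from step 3 through step 4 cancels to the identity and can be dropped.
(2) A full measurement returns |0000> with probability 1/2.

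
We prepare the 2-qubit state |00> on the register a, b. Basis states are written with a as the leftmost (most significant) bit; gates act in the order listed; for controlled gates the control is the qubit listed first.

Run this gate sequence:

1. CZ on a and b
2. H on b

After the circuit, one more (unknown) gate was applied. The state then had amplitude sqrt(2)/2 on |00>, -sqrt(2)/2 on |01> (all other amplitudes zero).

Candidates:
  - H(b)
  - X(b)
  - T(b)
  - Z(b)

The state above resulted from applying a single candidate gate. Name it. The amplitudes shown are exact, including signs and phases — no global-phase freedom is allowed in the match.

It was Z(b) that produced the state shown.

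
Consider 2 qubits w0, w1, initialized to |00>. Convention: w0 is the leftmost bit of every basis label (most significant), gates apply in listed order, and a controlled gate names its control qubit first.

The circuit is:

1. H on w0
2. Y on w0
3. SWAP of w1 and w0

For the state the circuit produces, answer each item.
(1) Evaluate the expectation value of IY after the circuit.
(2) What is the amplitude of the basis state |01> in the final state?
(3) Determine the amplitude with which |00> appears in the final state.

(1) In the final state, IY has expectation 0.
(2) The amplitude on |01> is sqrt(2)*I/2.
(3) The final state's coefficient on |00> equals -sqrt(2)*I/2.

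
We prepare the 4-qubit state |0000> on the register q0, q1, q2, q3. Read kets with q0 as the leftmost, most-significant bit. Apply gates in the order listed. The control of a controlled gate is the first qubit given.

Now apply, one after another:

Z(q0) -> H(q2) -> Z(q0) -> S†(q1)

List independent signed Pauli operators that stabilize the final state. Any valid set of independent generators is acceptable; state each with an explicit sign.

One valid set of independent stabilizer generators is +IIXI, +ZIII, +IZII, +IIIZ (any independent generating set of the same group is equally correct).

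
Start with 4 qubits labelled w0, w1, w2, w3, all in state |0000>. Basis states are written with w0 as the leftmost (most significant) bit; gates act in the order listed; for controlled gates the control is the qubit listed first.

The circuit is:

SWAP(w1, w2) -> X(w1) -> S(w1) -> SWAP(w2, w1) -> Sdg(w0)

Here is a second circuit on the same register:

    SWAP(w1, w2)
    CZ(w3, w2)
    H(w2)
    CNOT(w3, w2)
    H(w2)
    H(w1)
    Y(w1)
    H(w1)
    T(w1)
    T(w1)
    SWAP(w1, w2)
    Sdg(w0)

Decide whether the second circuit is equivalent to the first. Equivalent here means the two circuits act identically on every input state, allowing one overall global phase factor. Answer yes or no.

No — the two circuits implement different unitaries, even allowing a global phase.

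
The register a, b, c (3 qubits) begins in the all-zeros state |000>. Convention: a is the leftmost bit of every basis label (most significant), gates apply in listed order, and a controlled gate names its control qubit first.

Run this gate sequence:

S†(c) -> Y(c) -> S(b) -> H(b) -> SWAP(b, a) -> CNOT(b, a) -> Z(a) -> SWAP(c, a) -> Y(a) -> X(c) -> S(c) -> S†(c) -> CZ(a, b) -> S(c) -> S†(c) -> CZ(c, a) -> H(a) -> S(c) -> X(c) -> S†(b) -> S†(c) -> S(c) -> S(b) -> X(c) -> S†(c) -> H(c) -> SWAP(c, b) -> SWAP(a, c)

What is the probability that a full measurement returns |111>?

The probability of measuring |111> is 0. Key observation: steps 18-25 multiply out to the identity, so the circuit reduces to the remaining gates.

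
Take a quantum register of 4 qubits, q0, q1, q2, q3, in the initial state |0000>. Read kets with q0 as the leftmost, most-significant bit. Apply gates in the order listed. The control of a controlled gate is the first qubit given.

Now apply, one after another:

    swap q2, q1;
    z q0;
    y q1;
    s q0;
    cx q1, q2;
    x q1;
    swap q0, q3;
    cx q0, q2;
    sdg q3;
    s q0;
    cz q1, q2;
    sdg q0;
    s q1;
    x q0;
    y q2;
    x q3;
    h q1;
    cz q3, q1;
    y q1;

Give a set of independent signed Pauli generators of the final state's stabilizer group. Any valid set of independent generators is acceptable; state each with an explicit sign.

The stabilizer group can be generated by +IXII, -ZIII, +IIZI, -IIIZ, among other valid generating sets.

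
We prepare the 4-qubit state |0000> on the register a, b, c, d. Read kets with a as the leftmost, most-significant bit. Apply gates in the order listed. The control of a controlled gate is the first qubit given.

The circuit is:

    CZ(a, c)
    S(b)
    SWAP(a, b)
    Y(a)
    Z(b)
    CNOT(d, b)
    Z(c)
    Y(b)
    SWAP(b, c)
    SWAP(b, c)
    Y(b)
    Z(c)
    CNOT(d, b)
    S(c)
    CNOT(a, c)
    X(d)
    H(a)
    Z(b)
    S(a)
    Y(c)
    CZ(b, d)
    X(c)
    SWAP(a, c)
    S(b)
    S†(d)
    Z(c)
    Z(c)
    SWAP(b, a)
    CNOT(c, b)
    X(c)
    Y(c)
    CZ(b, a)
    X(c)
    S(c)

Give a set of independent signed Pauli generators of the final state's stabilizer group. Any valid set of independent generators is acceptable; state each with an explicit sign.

The stabilizer group can be generated by +IXXI, +ZIII, +IZZI, -IIIZ, among other valid generating sets. Key observation: steps 6-13 multiply out to the identity, so the circuit reduces to the remaining gates.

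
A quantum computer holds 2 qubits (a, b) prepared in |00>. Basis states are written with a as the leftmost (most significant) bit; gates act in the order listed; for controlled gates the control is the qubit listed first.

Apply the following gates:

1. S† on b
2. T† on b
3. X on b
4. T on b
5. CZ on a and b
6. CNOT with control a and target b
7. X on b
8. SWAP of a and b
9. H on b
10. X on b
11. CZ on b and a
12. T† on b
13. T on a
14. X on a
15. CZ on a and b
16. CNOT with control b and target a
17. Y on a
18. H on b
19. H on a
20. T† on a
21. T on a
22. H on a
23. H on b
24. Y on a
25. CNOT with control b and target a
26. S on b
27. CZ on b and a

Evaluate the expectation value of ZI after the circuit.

In the final state, ZI has expectation -1. Key observation: gates 17-24 undo each other exactly, leaving only the rest of the circuit to track.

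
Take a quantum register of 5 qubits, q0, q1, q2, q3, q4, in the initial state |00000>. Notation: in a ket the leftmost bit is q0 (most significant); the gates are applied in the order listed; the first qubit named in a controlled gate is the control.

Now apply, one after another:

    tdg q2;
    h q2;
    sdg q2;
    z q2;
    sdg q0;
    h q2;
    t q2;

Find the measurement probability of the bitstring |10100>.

Outcome |10100> occurs with probability 0.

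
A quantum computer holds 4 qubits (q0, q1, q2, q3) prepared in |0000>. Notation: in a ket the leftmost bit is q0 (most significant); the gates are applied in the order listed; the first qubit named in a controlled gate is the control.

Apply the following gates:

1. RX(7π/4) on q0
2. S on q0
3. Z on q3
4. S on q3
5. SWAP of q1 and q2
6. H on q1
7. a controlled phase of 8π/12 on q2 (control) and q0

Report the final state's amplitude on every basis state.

After the circuit, the state carries amplitude -sqrt(2*sqrt(2) + 4)/4 on |0000>, -sqrt(2*sqrt(2) + 4)/4 on |0100>, sqrt(4 - 2*sqrt(2))/4 on |1000>, sqrt(4 - 2*sqrt(2))/4 on |1100>, and 0 on every other basis state.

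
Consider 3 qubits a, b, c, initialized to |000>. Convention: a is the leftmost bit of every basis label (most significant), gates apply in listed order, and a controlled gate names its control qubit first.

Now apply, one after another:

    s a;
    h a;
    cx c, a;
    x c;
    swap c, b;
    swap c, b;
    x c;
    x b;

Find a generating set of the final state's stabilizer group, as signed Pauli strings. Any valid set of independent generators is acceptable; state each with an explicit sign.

One valid set of independent stabilizer generators is +XII, -IZI, +IIZ (any independent generating set of the same group is equally correct). Key observation: gates 4-7 undo each other exactly, leaving only the rest of the circuit to track.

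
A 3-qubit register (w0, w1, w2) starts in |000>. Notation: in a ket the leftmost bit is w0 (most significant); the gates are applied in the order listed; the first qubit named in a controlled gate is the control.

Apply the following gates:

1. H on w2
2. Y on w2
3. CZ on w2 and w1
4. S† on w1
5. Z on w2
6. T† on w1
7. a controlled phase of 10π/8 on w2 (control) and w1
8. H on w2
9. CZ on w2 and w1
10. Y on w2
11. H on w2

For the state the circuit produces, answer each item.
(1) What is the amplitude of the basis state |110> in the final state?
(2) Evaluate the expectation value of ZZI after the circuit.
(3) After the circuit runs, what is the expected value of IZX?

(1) |110> carries amplitude 0 in the final state.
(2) In the final state, ZZI has expectation 1.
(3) In the final state, IZX has expectation -1.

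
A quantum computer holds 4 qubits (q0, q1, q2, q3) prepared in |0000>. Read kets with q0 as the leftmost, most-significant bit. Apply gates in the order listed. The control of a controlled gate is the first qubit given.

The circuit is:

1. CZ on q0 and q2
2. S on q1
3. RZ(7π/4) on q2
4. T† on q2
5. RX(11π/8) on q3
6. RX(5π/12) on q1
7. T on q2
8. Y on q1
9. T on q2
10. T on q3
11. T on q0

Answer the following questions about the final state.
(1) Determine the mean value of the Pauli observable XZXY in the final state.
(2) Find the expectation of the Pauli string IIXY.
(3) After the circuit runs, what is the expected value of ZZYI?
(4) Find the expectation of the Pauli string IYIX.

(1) The expectation value of XZXY is 0.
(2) In the final state, IIXY has expectation 0.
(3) The expectation value of ZZYI is 0.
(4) In the final state, IYIX has expectation -sqrt(6)*I*exp(I*pi/4)*sin(5*pi/16)*cos(5*pi/16)/4 - I*sqrt(1/2 - sqrt(2)/4)*sqrt(sqrt(2)/4 + 1/2)*exp(I*pi/4)*sin(5*pi/16)*cos(5*pi/16) + I*sqrt(1/2 - sqrt(2)/4)*sqrt(sqrt(2)/4 + 1/2)*exp(-I*pi/4)*sin(5*pi/16)*cos(5*pi/16) + sqrt(6)*I*exp(-I*pi/4)*sin(5*pi/16)*cos(5*pi/16)/4.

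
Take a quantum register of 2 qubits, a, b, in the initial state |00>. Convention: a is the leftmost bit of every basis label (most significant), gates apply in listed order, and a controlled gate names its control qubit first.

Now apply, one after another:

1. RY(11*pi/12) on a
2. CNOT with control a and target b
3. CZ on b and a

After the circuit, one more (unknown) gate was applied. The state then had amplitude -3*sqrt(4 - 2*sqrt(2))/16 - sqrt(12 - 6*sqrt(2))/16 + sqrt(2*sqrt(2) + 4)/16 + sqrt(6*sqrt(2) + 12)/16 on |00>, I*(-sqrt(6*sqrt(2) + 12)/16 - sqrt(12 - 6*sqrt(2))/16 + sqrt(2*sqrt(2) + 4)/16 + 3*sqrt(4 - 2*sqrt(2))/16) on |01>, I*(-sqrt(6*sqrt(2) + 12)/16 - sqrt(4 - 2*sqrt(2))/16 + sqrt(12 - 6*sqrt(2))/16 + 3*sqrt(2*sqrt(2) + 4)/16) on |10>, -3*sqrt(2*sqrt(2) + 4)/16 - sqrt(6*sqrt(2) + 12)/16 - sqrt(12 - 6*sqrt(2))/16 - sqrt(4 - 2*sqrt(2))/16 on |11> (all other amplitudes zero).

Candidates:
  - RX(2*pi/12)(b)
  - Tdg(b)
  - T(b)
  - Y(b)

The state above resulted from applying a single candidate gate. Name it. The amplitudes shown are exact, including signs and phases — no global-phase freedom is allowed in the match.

It was RX(2*pi/12)(b) that produced the state shown.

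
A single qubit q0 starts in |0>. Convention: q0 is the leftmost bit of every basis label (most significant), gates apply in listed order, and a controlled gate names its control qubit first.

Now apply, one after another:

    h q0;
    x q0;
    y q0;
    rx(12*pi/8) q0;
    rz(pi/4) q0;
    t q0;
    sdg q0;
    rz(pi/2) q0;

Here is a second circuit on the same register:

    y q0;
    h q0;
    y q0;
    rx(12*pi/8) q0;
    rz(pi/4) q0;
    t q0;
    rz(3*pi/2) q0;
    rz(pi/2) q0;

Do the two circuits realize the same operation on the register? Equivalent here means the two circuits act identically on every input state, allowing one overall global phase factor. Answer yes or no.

No, they are not equivalent — no single phase factor reconciles the two unitaries.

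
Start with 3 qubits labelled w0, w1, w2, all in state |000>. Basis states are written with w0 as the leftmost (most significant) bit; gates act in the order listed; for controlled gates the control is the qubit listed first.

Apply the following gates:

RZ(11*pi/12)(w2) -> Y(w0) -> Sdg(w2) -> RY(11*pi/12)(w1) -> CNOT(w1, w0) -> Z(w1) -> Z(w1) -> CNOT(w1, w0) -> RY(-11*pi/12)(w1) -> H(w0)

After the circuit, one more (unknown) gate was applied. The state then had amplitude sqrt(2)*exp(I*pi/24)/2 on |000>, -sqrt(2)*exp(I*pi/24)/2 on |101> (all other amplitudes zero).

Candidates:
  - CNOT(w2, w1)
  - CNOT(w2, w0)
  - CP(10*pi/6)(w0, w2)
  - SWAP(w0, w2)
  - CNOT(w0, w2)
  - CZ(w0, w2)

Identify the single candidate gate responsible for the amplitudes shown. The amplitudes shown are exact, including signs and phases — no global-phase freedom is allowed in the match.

The unique candidate consistent with the amplitudes is CNOT(w0, w2).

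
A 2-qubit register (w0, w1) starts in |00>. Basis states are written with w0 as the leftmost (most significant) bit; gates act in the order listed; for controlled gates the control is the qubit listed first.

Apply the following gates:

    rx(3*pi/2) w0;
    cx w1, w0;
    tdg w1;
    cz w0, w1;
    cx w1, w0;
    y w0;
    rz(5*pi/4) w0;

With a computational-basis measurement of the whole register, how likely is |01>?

A full measurement returns |01> with probability 0.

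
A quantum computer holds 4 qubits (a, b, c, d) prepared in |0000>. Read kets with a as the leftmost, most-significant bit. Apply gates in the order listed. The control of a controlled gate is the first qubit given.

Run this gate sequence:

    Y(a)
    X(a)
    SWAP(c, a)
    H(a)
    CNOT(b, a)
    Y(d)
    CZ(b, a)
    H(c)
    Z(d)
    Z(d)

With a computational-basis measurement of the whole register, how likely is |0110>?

The probability of measuring |0110> is 0.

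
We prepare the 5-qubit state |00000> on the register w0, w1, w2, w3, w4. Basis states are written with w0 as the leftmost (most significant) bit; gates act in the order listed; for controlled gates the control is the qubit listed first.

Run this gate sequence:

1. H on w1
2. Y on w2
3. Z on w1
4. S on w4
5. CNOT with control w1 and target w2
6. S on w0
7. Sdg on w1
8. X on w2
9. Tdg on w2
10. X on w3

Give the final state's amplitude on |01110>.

|01110> carries amplitude sqrt(2)*exp(3*I*pi/4)/2 in the final state.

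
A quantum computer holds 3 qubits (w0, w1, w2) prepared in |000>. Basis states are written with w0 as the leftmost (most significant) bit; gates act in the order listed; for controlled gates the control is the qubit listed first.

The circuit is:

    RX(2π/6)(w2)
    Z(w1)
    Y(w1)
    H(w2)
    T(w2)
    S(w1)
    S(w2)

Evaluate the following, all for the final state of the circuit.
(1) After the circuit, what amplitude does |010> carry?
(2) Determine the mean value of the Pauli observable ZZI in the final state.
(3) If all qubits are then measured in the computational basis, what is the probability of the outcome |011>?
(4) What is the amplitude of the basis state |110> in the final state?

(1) The final state's coefficient on |010> equals -sqrt(6)/4 + sqrt(2)*I/4.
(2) The expectation value of ZZI is -1.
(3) Outcome |011> occurs with probability 1/2.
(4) |110> carries amplitude 0 in the final state.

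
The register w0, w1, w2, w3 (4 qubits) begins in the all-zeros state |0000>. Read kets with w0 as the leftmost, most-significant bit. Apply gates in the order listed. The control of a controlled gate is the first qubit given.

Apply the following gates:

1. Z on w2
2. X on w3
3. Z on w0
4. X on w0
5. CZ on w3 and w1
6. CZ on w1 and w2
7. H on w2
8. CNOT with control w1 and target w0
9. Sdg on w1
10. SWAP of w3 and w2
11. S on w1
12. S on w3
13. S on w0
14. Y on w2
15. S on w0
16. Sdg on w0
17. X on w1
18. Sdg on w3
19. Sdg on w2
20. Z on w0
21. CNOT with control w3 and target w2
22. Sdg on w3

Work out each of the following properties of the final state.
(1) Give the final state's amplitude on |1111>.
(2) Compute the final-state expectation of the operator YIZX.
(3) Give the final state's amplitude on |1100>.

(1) The amplitude on |1111> is sqrt(2)*I/2. Key observation: the block from step 15 through step 16 cancels to the identity and can be dropped.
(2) The expectation value of YIZX is 0.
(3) |1100> carries amplitude -sqrt(2)/2 in the final state.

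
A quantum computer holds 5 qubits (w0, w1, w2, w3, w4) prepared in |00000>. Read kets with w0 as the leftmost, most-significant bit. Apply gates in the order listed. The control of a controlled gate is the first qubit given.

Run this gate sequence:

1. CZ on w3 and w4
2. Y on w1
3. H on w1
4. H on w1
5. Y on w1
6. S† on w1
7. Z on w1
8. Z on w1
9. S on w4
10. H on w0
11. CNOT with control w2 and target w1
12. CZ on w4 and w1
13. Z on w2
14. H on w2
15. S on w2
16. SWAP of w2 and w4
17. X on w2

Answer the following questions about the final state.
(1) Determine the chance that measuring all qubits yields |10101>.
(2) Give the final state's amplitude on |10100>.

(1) A full measurement returns |10101> with probability 1/4. Key observation: gates 2-5 undo each other exactly, leaving only the rest of the circuit to track.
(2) |10100> carries amplitude 1/2 in the final state.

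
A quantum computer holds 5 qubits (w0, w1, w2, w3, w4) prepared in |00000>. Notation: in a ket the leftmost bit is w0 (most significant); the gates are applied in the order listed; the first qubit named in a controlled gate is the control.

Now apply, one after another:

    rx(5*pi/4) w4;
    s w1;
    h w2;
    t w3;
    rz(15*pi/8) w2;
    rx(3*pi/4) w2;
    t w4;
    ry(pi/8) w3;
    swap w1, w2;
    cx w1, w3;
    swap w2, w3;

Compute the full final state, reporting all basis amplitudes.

After the circuit, the state carries amplitude sqrt(2)*I*sqrt(1/2 - sqrt(2)/4)*sqrt(sqrt(2)/4 + 1/2)*exp(15*I*pi/16)*cos(pi/16)/2 + exp(-15*I*pi/16)*cos(pi/16)/4 - sqrt(2)*exp(-15*I*pi/16)*cos(pi/16)/4 on |00000>, -sqrt(2)*I*sqrt(1/2 - sqrt(2)/4)*sqrt(sqrt(2)/4 + 1/2)*exp(-11*I*pi/16)*cos(pi/16)/2 - exp(-13*I*pi/16)*cos(pi/16)/4 - sqrt(2)*exp(-13*I*pi/16)*cos(pi/16)/4 on |00001>, sqrt(2)*I*sqrt(1/2 - sqrt(2)/4)*sqrt(sqrt(2)/4 + 1/2)*exp(15*I*pi/16)*sin(pi/16)/2 + exp(-15*I*pi/16)*sin(pi/16)/4 - sqrt(2)*exp(-15*I*pi/16)*sin(pi/16)/4 on |00100>, -sqrt(2)*I*sqrt(1/2 - sqrt(2)/4)*sqrt(sqrt(2)/4 + 1/2)*exp(-11*I*pi/16)*sin(pi/16)/2 - exp(-13*I*pi/16)*sin(pi/16)/4 - sqrt(2)*exp(-13*I*pi/16)*sin(pi/16)/4 on |00101>, sqrt(2)*I*sqrt(1/2 - sqrt(2)/4)*sqrt(sqrt(2)/4 + 1/2)*exp(-15*I*pi/16)*sin(pi/16)/2 - sqrt(2)*exp(15*I*pi/16)*sin(pi/16)/4 + exp(15*I*pi/16)*sin(pi/16)/4 on |01000>, -sqrt(2)*I*sqrt(1/2 - sqrt(2)/4)*sqrt(sqrt(2)/4 + 1/2)*exp(-13*I*pi/16)*sin(pi/16)/2 - exp(-11*I*pi/16)*sin(pi/16)/4 - sqrt(2)*exp(-11*I*pi/16)*sin(pi/16)/4 on |01001>, sqrt(2)*I*sqrt(1/2 - sqrt(2)/4)*sqrt(sqrt(2)/4 + 1/2)*exp(-15*I*pi/16)*cos(pi/16)/2 - sqrt(2)*exp(15*I*pi/16)*cos(pi/16)/4 + exp(15*I*pi/16)*cos(pi/16)/4 on |01100>, -sqrt(2)*I*sqrt(1/2 - sqrt(2)/4)*sqrt(sqrt(2)/4 + 1/2)*exp(-13*I*pi/16)*cos(pi/16)/2 - exp(-11*I*pi/16)*cos(pi/16)/4 - sqrt(2)*exp(-11*I*pi/16)*cos(pi/16)/4 on |01101>, and 0 on every other basis state.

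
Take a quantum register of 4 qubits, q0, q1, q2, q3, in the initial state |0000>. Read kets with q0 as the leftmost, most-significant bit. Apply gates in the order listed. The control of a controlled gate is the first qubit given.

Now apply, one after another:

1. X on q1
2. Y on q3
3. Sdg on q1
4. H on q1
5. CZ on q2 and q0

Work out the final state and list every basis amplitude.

After the circuit, the state carries amplitude sqrt(2)/2 on |0001>, -sqrt(2)/2 on |0101>, and 0 on every other basis state.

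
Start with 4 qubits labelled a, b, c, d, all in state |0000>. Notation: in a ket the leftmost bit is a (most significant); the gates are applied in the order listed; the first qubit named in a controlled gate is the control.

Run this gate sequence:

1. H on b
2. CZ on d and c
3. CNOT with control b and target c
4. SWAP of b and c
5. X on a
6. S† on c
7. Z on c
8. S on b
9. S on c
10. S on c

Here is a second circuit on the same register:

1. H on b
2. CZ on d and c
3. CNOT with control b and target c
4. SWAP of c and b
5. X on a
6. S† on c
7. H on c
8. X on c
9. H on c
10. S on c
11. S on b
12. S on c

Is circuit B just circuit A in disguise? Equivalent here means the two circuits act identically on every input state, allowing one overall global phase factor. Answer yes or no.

Yes, they are equivalent — the unitaries differ by at most a global phase.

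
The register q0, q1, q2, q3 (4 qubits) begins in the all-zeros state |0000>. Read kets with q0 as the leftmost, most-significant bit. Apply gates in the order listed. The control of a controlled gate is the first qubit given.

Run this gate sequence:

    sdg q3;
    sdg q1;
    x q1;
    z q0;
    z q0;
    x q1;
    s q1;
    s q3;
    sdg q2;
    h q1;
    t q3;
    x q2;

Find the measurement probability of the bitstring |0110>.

A full measurement returns |0110> with probability 1/2.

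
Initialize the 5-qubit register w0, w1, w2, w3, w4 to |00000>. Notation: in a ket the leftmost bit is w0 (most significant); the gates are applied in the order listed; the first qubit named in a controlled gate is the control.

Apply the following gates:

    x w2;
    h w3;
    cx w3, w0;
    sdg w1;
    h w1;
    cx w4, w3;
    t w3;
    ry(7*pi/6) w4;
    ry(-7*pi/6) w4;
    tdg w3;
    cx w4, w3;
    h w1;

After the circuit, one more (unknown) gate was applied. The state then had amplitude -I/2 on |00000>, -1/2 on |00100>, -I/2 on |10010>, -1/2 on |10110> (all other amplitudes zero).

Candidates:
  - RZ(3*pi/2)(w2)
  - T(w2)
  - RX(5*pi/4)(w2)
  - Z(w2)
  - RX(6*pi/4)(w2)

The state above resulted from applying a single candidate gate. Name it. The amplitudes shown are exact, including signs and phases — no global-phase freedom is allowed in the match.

It was RX(6*pi/4)(w2) that produced the state shown. Key observation: steps 5-12 multiply out to the identity, so the circuit reduces to the remaining gates.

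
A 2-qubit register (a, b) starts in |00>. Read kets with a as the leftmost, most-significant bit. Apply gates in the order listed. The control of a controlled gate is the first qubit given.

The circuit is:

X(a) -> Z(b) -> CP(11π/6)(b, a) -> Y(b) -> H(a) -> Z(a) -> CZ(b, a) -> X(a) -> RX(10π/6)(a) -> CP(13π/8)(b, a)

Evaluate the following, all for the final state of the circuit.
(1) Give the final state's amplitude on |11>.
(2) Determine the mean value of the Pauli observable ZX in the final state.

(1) |11> carries amplitude (sqrt(2) + sqrt(6)*I)*exp(5*I*pi/8)/4 in the final state.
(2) In the final state, ZX has expectation 0.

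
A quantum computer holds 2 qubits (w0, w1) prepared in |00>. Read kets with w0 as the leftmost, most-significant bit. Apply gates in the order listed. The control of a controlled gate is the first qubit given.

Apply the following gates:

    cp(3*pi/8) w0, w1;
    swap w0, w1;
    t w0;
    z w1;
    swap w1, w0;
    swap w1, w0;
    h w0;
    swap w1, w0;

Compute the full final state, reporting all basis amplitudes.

The resulting statevector has amplitude sqrt(2)/2 on |00>, sqrt(2)/2 on |01>, 0 on |10>, 0 on |11>. Key observation: gates 5-6 undo each other exactly, leaving only the rest of the circuit to track.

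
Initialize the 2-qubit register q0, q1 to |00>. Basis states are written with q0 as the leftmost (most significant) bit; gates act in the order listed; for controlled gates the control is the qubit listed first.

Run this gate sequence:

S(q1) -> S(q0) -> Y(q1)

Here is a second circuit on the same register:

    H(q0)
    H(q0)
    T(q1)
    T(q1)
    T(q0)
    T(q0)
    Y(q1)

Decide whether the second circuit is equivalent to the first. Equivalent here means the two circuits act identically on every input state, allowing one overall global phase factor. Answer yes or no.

Yes, they are equivalent — the unitaries differ by at most a global phase.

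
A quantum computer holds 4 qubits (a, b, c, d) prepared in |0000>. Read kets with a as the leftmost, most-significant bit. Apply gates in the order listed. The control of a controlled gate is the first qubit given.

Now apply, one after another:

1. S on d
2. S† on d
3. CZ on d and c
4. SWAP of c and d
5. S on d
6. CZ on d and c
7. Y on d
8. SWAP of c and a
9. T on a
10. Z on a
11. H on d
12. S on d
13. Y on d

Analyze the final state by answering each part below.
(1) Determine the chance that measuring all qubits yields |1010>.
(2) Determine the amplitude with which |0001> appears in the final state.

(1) A full measurement returns |1010> with probability 0.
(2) |0001> carries amplitude -sqrt(2)/2 in the final state.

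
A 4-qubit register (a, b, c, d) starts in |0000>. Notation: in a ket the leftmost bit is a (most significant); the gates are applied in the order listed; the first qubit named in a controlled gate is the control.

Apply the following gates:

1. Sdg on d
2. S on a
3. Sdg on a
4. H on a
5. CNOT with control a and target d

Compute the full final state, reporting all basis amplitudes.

After the circuit, the state carries amplitude sqrt(2)/2 on |0000>, sqrt(2)/2 on |1001>, and 0 on every other basis state. Key observation: gates 2-3 undo each other exactly, leaving only the rest of the circuit to track.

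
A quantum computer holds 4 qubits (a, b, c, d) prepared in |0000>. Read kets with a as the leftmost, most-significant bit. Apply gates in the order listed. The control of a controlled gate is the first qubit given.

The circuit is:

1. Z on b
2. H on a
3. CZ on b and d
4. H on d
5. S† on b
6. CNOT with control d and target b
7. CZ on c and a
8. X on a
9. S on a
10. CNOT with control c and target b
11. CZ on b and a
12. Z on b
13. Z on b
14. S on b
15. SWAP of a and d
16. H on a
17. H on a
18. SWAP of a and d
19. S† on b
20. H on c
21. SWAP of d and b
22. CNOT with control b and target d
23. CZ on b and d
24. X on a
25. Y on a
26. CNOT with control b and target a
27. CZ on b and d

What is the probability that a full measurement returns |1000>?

Outcome |1000> occurs with probability 1/8. Key observation: the block from step 14 through step 19 cancels to the identity and can be dropped.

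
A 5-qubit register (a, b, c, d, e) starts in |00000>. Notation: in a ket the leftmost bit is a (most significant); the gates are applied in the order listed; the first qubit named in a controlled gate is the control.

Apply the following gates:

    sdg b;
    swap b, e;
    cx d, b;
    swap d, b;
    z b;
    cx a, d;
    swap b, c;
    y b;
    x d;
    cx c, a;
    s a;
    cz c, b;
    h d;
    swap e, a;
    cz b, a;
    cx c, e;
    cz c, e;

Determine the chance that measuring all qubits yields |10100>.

Outcome |10100> occurs with probability 0.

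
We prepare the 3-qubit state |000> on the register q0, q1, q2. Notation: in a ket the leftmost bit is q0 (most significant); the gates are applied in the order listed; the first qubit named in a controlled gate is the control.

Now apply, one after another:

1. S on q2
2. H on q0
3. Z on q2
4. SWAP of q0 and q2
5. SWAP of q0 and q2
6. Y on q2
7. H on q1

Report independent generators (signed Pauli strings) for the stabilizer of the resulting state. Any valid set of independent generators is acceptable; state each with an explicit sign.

One valid set of independent stabilizer generators is +XII, +IXI, -IIZ (any independent generating set of the same group is equally correct). Key observation: the block from step 4 through step 5 cancels to the identity and can be dropped.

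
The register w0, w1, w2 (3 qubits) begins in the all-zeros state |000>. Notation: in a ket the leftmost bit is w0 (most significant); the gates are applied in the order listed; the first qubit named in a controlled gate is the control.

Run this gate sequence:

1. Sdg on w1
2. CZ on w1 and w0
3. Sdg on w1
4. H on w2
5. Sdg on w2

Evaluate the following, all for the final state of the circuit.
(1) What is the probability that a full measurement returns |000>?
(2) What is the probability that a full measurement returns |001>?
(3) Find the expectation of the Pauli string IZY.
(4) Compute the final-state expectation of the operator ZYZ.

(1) Outcome |000> occurs with probability 1/2.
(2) Outcome |001> occurs with probability 1/2.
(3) The observable IZY averages to -1.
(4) The observable ZYZ averages to 0.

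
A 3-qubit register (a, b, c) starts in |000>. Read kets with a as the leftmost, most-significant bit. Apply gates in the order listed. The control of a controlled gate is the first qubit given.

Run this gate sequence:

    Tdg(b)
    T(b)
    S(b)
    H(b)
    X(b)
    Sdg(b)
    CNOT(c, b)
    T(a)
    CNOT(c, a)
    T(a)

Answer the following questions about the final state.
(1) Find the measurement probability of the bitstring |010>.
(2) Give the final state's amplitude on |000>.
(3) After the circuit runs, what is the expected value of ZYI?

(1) The probability of measuring |010> is 1/2.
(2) The final state's coefficient on |000> equals sqrt(2)/2.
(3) The expectation value of ZYI is -1.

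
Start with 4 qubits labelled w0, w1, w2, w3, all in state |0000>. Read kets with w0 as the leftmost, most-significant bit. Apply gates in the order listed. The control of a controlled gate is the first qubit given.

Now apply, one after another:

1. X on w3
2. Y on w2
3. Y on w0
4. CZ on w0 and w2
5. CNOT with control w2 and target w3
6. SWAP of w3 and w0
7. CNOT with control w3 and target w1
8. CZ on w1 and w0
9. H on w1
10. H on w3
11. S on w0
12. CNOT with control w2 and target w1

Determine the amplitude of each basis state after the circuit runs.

The final amplitudes are -1/2 on |0010>, 1/2 on |0011>, 1/2 on |0110>, -1/2 on |0111>, and 0 on every other basis state.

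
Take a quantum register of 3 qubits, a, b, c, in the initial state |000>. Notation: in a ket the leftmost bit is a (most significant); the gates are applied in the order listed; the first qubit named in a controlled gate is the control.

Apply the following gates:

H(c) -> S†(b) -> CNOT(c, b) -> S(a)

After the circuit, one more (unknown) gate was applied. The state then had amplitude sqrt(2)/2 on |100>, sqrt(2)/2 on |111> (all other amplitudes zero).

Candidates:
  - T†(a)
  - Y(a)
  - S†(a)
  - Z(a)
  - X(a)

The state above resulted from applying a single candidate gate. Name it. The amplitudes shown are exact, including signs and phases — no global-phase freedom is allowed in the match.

The applied gate was X(a).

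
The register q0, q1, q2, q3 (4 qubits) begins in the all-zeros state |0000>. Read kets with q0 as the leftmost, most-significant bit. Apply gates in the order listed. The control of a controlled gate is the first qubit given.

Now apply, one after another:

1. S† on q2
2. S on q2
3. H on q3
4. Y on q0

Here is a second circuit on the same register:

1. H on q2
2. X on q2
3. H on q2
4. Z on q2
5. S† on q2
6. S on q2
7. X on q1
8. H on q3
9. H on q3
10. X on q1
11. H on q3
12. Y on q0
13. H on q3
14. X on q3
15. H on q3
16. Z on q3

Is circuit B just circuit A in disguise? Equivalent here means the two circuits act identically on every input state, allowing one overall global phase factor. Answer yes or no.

Yes, they are equivalent — the unitaries differ by at most a global phase.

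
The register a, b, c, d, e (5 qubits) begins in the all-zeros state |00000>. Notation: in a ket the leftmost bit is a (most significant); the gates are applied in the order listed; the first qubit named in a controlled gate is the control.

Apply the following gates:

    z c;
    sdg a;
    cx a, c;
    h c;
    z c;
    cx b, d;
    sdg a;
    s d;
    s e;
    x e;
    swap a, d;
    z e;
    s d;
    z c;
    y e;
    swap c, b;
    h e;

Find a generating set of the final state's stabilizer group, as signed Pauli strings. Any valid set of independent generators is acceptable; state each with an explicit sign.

The final state is stabilized by the group generated by +IXIII, +IIIIX, +ZIIII, +IIZII, +IIIZI; other independent generating sets are equally valid.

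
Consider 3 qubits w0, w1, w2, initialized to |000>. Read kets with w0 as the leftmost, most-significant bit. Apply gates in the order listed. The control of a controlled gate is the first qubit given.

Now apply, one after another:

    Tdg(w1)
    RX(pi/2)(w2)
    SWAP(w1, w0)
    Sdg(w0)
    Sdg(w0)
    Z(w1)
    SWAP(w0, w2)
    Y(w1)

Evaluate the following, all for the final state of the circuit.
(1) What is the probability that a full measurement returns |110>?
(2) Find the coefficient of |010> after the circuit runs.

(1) A full measurement returns |110> with probability 1/2.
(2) The final state's coefficient on |010> equals sqrt(2)*I/2.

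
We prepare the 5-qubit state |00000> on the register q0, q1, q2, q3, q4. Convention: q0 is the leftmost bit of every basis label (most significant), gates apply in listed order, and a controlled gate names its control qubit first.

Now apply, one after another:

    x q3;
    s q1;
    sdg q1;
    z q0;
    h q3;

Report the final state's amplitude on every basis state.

The final amplitudes are sqrt(2)/2 on |00000>, -sqrt(2)/2 on |00010>, and 0 on every other basis state.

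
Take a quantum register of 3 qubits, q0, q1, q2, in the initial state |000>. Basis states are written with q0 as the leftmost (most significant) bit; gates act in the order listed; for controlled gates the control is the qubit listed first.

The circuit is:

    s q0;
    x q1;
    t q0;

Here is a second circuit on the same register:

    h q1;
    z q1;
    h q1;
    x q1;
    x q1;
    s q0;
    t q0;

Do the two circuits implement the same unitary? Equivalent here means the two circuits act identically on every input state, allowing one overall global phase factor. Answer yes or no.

Yes, they are equivalent — the unitaries differ by at most a global phase.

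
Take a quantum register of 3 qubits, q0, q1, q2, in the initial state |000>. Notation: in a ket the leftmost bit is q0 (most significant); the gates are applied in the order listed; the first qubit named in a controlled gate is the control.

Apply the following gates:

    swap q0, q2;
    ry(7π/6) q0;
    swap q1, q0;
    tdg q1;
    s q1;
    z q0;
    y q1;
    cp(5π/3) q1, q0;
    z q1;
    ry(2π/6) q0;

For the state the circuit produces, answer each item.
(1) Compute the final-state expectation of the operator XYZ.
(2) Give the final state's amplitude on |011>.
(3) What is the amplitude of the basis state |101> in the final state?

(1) The expectation value of XYZ is sqrt(6)/8.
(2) The amplitude on |011> is 0.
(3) The amplitude on |101> is 0.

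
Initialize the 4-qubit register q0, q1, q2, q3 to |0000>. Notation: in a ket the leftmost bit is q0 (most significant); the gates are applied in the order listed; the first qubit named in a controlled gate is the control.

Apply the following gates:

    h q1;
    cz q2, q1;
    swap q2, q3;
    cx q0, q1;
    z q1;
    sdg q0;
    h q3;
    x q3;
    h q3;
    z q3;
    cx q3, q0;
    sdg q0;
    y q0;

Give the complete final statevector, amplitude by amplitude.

The resulting statevector has amplitude sqrt(2)*I/2 on |1000>, -sqrt(2)*I/2 on |1100>, and 0 on every other basis state.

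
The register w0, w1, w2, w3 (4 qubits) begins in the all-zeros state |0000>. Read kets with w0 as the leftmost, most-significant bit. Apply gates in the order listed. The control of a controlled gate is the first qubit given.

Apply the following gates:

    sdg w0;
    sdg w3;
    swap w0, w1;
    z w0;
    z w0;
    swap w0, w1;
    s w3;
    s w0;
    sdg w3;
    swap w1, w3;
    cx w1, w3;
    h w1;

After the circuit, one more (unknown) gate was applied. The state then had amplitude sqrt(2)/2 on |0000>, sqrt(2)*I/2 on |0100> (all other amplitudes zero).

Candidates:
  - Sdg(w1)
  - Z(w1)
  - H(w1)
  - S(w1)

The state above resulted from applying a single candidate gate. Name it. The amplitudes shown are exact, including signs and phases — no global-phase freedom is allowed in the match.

The unique candidate consistent with the amplitudes is S(w1). Key observation: steps 1-8 multiply out to the identity, so the circuit reduces to the remaining gates.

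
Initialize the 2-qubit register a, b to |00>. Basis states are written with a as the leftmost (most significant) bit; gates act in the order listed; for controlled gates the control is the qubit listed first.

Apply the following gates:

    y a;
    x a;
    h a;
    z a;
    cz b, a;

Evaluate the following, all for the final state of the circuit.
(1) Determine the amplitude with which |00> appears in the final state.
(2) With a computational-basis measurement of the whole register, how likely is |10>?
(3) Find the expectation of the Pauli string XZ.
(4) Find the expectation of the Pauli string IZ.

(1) The amplitude on |00> is sqrt(2)*I/2.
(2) The probability of measuring |10> is 1/2.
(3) The observable XZ averages to -1.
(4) In the final state, IZ has expectation 1.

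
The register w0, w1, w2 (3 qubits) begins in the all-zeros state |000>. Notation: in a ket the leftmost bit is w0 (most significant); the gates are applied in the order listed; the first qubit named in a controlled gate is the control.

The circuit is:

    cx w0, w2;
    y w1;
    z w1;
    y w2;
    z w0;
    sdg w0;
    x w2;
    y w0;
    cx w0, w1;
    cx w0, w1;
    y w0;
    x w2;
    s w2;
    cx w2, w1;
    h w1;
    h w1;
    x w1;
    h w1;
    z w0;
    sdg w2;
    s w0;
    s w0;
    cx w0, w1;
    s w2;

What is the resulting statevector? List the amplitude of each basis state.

After the circuit, the state carries amplitude sqrt(2)*I/2 on |001>, -sqrt(2)*I/2 on |011>, and 0 on every other basis state. Key observation: steps 7-12 multiply out to the identity, so the circuit reduces to the remaining gates.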